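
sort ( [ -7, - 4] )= [-7, - 4]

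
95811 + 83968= 179779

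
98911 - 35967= 62944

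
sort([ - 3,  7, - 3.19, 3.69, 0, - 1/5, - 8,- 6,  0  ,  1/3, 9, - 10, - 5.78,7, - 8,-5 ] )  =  [  -  10, - 8, - 8, - 6, - 5.78,-5, - 3.19,-3, - 1/5,0,0,1/3,  3.69,7,7, 9]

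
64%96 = 64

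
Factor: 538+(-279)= 259= 7^1*37^1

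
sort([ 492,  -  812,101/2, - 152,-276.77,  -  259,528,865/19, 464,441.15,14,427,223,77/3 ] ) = [  -  812,  -  276.77, - 259, - 152, 14,77/3 , 865/19,101/2,223,427 , 441.15, 464,  492,528] 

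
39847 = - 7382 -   -  47229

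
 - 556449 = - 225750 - 330699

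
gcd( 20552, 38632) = 8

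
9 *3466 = 31194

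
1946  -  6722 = -4776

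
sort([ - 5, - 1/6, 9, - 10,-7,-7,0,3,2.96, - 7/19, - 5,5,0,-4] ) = [ - 10, - 7, - 7, - 5, - 5, - 4, - 7/19,-1/6,  0, 0,2.96,3,5, 9]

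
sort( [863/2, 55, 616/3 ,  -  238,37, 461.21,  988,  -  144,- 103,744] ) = [ - 238 ,-144,-103, 37, 55, 616/3 , 863/2 , 461.21, 744, 988]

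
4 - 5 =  - 1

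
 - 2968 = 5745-8713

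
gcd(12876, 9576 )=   12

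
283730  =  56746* 5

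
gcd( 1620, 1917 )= 27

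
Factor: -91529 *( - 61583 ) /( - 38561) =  -5636630407/38561= - 38561^( - 1)*61583^1 * 91529^1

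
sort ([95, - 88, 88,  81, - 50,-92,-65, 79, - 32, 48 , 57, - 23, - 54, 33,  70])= [ - 92, - 88, -65, - 54,-50, - 32, - 23,33, 48, 57, 70, 79, 81, 88, 95 ] 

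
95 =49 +46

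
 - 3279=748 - 4027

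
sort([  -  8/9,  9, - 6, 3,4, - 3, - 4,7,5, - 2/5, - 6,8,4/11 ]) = [ - 6, - 6, - 4, -3,- 8/9, -2/5,4/11,3,4,  5, 7,8,9] 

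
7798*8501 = 66290798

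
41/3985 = 41/3985  =  0.01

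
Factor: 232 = 2^3 * 29^1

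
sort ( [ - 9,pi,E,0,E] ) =[ - 9,0 , E,E, pi]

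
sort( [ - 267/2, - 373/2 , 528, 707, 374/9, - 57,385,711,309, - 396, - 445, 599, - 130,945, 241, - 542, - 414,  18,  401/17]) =[ - 542,-445  , - 414,-396,-373/2 , - 267/2,-130, - 57,  18 , 401/17, 374/9,241, 309, 385, 528, 599, 707,  711,945]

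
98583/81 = 1217 + 2/27 = 1217.07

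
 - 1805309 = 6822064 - 8627373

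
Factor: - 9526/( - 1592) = 2^(-2)*11^1*199^( - 1) *433^1= 4763/796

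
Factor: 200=2^3*5^2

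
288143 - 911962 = -623819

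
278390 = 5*55678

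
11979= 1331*9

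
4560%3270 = 1290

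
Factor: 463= 463^1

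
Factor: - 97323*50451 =-3^2*67^1*251^1 * 32441^1  =  -4910042673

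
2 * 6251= 12502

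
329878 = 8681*38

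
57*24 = 1368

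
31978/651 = 49 + 79/651=49.12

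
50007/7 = 7143 + 6/7 = 7143.86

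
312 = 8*39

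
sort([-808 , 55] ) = [ - 808, 55] 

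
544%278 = 266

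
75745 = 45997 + 29748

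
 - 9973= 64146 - 74119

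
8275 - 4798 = 3477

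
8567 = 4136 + 4431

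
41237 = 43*959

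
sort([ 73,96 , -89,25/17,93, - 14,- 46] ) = [ - 89, - 46, - 14, 25/17, 73,93,  96 ] 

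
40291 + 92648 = 132939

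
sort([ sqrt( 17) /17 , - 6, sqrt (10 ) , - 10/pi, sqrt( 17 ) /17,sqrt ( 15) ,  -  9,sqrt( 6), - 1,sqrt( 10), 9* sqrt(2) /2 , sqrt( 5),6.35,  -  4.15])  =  [ -9, -6, -4.15,  -  10/pi,-1, sqrt(17)/17,  sqrt( 17)/17,sqrt (5),  sqrt( 6), sqrt( 10 ) , sqrt(10),sqrt( 15),  6.35, 9  *  sqrt(2 )/2] 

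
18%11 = 7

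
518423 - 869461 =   -  351038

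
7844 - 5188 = 2656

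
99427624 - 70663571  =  28764053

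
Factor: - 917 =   -  7^1*131^1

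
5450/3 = 5450/3 = 1816.67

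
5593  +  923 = 6516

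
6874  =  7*982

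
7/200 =7/200= 0.04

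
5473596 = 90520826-85047230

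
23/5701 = 23/5701= 0.00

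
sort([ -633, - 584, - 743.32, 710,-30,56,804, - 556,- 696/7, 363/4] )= [ - 743.32,-633, - 584, - 556,-696/7, - 30,56, 363/4,710, 804] 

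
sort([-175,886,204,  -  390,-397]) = [ - 397,-390, - 175,204, 886]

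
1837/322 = 5 + 227/322 = 5.70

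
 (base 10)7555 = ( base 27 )a9m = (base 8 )16603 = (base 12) 4457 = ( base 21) h2g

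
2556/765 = 284/85 = 3.34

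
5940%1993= 1954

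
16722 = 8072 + 8650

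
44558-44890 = - 332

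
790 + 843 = 1633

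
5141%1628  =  257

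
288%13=2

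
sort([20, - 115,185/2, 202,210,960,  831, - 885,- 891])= [  -  891, - 885,  -  115, 20,185/2,  202,  210,  831, 960]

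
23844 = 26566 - 2722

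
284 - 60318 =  - 60034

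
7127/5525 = 7127/5525 = 1.29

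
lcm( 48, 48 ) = 48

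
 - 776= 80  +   - 856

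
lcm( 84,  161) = 1932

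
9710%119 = 71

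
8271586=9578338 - 1306752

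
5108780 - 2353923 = 2754857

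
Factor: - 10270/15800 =  -  2^( - 2) *5^( - 1)*13^1 = - 13/20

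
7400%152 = 104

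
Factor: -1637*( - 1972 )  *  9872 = 2^6 * 17^1 * 29^1*617^1  *  1637^1  =  31868435008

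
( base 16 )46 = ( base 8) 106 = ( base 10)70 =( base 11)64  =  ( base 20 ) 3A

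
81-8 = 73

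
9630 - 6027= 3603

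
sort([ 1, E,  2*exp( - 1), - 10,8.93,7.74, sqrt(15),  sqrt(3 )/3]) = [ - 10, sqrt(3)/3,  2*exp( - 1),  1,E,sqrt(15), 7.74,8.93 ] 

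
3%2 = 1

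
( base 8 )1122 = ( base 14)306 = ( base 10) 594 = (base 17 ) 20g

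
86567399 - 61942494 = 24624905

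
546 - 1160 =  - 614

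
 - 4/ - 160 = 1/40 = 0.03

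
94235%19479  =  16319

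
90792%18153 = 27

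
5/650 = 1/130 = 0.01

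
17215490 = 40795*422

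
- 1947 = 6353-8300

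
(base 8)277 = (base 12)13b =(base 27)72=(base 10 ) 191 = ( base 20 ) 9B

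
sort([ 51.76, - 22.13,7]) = [-22.13,7,  51.76]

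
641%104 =17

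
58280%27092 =4096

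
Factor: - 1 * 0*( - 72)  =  0^1= 0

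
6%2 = 0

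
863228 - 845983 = 17245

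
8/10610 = 4/5305 = 0.00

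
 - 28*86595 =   -  2424660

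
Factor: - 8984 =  - 2^3 *1123^1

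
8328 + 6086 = 14414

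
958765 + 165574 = 1124339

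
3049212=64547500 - 61498288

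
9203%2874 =581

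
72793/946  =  76 + 897/946=76.95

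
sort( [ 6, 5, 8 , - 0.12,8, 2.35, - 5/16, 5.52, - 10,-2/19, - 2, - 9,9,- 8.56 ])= [  -  10 , - 9, - 8.56, - 2, - 5/16, - 0.12,  -  2/19,2.35,5,5.52,6,8,  8, 9 ] 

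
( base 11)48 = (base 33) 1j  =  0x34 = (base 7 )103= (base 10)52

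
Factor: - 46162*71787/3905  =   - 2^1*3^1*5^(-1) * 11^ ( - 1)*71^( - 1)*23081^1*23929^1 = - 3313831494/3905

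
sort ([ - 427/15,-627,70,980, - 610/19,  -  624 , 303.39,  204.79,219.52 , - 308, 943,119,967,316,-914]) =[ - 914, - 627, -624, - 308,  -  610/19, - 427/15,70,119,204.79,219.52,303.39,316,943,967,  980]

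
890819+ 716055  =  1606874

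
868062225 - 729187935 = 138874290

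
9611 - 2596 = 7015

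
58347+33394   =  91741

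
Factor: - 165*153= - 3^3 * 5^1*11^1*17^1 = - 25245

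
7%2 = 1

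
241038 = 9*26782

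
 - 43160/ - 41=1052  +  28/41 = 1052.68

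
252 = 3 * 84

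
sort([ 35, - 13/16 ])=[ - 13/16, 35 ]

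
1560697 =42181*37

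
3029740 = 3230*938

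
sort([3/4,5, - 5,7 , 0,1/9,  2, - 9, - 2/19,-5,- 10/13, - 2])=[ - 9 ,-5,  -  5, - 2,-10/13, - 2/19 , 0, 1/9,3/4, 2,  5,7]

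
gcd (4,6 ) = 2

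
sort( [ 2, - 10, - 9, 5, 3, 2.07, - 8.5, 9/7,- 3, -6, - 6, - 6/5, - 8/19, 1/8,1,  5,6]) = [ - 10,-9,- 8.5,  -  6, - 6, - 3, - 6/5 , - 8/19,1/8,1, 9/7, 2,  2.07  ,  3,  5, 5 , 6]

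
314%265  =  49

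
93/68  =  93/68 = 1.37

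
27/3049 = 27/3049= 0.01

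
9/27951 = 3/9317= 0.00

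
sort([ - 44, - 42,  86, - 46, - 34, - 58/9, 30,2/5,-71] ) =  [ - 71, - 46, - 44, - 42, - 34, - 58/9 , 2/5,30,86]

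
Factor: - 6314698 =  - 2^1*13^1*242873^1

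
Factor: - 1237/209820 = -2^ ( - 2 ) * 3^( - 1 )*5^( - 1)*13^( - 1)*269^ ( - 1 ) * 1237^1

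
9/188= 9/188 = 0.05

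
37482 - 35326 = 2156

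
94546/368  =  47273/184 = 256.92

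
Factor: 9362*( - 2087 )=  - 2^1 * 31^1*151^1 *2087^1 = -19538494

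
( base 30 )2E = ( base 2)1001010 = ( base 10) 74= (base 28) 2I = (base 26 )2M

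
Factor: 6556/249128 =2^( - 1)*19^( - 1 ) = 1/38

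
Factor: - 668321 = -17^1*39313^1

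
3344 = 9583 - 6239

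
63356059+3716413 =67072472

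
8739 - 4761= 3978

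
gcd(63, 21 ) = 21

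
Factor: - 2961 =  - 3^2*7^1*47^1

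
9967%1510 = 907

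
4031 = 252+3779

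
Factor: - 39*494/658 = - 9633/329 = - 3^1 *7^( - 1 )*13^2*19^1*47^( - 1)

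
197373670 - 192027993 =5345677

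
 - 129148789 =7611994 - 136760783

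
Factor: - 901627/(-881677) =79^1*101^1*113^1*139^(  -  1)*6343^(-1)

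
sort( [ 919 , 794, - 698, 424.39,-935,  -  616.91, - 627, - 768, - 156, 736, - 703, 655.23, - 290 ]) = [ - 935, - 768, - 703, - 698, - 627, - 616.91, - 290  ,- 156,424.39, 655.23, 736, 794, 919] 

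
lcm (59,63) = 3717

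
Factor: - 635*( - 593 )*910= 2^1*5^2*7^1 *13^1*127^1*593^1 = 342665050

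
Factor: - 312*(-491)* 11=1685112= 2^3*3^1*11^1*13^1 * 491^1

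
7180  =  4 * 1795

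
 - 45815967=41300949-87116916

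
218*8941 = 1949138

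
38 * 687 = 26106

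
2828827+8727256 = 11556083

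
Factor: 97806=2^1 * 3^1*16301^1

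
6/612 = 1/102 = 0.01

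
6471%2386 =1699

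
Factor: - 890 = - 2^1*5^1 * 89^1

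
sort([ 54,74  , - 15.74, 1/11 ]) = [  -  15.74, 1/11,54  ,  74] 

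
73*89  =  6497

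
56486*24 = 1355664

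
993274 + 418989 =1412263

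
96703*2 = 193406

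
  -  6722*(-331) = 2224982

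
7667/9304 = 7667/9304=0.82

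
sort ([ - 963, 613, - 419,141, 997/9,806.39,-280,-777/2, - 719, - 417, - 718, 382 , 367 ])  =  [ - 963, - 719,-718,-419, -417, - 777/2, - 280, 997/9,141, 367, 382,613,806.39]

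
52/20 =13/5  =  2.60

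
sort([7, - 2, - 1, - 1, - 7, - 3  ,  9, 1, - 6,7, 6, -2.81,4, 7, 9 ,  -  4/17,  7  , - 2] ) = [ - 7, - 6, - 3, - 2.81, - 2, - 2, - 1, - 1, - 4/17, 1, 4, 6, 7, 7, 7, 7, 9,9]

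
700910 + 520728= 1221638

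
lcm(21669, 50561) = 151683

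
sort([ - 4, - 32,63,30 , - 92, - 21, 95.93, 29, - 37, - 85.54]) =[-92, - 85.54, - 37, - 32,-21, - 4, 29, 30,63, 95.93] 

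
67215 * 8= 537720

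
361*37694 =13607534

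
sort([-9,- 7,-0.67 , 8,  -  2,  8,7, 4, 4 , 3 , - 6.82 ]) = [- 9, - 7, - 6.82 , - 2, - 0.67,3,  4, 4,7,8, 8]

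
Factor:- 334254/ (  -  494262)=493/729 = 3^ ( - 6) * 17^1*29^1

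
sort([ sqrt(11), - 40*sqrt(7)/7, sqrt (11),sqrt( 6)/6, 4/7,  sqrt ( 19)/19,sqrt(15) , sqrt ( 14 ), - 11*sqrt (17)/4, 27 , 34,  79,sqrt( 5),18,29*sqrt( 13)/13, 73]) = [ - 40*sqrt(7)/7, - 11*sqrt(17)/4, sqrt( 19)/19, sqrt ( 6 ) /6, 4/7,sqrt(5), sqrt( 11), sqrt( 11),sqrt(14),sqrt(15),29 * sqrt ( 13)/13,18, 27,34 , 73,79]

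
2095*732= 1533540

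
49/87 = 49/87 = 0.56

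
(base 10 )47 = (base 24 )1N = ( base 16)2F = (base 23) 21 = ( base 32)1F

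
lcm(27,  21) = 189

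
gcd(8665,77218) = 1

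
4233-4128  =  105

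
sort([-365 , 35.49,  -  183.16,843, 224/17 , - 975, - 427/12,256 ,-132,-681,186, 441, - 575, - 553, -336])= [ - 975, - 681, - 575, - 553, - 365,-336, - 183.16,- 132,  -  427/12, 224/17,35.49 , 186, 256, 441,  843]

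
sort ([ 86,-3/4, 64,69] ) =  [- 3/4,64, 69,86]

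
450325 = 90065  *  5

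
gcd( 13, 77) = 1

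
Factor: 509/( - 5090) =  - 2^( - 1)*5^( - 1 ) = - 1/10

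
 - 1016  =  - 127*8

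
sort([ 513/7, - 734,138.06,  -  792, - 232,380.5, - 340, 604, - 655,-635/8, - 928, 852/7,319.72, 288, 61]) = [  -  928,-792,- 734, - 655, - 340, - 232,-635/8 , 61, 513/7,  852/7,138.06, 288 , 319.72, 380.5, 604 ] 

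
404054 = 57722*7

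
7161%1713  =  309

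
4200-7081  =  -2881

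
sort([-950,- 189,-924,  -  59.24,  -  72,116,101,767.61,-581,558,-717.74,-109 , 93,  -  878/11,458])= [ - 950, -924, - 717.74,-581, - 189,  -  109,-878/11, - 72 ,-59.24,93, 101,116,458, 558, 767.61]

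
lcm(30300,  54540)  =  272700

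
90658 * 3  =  271974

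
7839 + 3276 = 11115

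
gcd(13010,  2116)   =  2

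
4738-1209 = 3529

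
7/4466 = 1/638 =0.00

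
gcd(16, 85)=1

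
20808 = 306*68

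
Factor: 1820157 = 3^1*739^1*821^1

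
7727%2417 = 476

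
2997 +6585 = 9582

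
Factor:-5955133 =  - 53^1*112361^1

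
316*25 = 7900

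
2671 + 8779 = 11450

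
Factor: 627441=3^1*209147^1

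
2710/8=1355/4 = 338.75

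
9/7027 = 9/7027 = 0.00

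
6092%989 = 158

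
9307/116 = 9307/116 =80.23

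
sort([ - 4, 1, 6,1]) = [ - 4, 1, 1,  6]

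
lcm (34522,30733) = 2520106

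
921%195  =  141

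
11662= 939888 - 928226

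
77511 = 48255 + 29256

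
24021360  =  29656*810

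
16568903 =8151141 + 8417762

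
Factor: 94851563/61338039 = 3^( - 1)*7^( - 1 )*23^1*179^1 * 541^ (- 1 )*5399^( - 1 )*23039^1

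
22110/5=4422=4422.00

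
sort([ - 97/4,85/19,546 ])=[ - 97/4, 85/19,546]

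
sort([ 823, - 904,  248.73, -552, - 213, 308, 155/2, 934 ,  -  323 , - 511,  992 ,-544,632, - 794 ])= [ - 904, - 794, - 552,  -  544,-511, - 323 ,-213, 155/2,248.73, 308, 632,823, 934,992] 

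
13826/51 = 271 + 5/51 = 271.10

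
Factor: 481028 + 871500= 1352528= 2^4*84533^1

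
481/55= 481/55 = 8.75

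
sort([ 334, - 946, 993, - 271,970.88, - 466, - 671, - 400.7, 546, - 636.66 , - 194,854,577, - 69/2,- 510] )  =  [ - 946, - 671, - 636.66, - 510, - 466, - 400.7, - 271, - 194, - 69/2,  334 , 546,577 , 854, 970.88, 993] 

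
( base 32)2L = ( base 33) 2j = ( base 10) 85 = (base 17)50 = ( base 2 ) 1010101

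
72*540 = 38880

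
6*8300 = 49800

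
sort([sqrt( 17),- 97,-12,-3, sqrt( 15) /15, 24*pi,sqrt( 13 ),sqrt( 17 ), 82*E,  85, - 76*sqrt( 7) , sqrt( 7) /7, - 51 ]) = [ - 76 * sqrt (7), - 97,  -  51, - 12, - 3,sqrt(15)/15, sqrt(7)/7, sqrt( 13),sqrt( 17),sqrt ( 17) , 24*pi,85, 82*E]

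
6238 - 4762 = 1476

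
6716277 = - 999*( - 6723)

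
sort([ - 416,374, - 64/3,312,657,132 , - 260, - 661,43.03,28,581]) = [ -661,-416, - 260 , - 64/3 , 28,43.03,  132,312,374,581,657 ] 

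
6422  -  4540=1882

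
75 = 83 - 8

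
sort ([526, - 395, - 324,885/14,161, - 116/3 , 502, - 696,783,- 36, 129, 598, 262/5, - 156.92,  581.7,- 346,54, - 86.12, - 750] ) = [ - 750, - 696,-395, - 346, - 324, - 156.92, - 86.12,-116/3, - 36, 262/5,54,885/14,129, 161 , 502, 526, 581.7,598, 783 ]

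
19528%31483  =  19528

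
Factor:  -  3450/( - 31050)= 1/9 = 3^( - 2 ) 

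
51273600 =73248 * 700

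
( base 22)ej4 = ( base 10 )7198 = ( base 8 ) 16036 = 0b1110000011110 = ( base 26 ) agm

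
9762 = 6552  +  3210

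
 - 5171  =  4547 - 9718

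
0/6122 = 0  =  0.00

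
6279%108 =15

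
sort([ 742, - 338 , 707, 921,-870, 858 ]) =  [ - 870, - 338 , 707, 742,858 , 921] 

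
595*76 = 45220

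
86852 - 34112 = 52740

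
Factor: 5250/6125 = 2^1*3^1*7^( - 1 ) = 6/7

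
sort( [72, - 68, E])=[ - 68,E,  72]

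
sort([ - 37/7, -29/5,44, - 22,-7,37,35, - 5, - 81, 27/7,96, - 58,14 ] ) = [ - 81,-58  ,-22, - 7, - 29/5,- 37/7,- 5, 27/7,14, 35, 37, 44 , 96 ]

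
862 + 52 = 914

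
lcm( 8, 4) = 8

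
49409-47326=2083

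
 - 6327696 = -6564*964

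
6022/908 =3011/454 =6.63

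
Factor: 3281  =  17^1*193^1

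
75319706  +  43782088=119101794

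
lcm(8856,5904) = 17712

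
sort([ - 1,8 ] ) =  [ - 1,  8]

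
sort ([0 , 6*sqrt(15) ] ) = [ 0, 6*sqrt(15) ]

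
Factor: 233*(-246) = - 57318= - 2^1*3^1 * 41^1*233^1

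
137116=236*581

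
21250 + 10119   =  31369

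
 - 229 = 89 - 318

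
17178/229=75 + 3/229 = 75.01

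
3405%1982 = 1423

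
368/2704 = 23/169 = 0.14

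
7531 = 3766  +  3765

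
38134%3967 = 2431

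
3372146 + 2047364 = 5419510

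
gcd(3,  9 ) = 3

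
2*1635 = 3270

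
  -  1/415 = -1/415 = -0.00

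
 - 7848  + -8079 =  - 15927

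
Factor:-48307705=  - 5^1*23^1*43^1*9769^1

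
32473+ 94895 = 127368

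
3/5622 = 1/1874 = 0.00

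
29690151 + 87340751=117030902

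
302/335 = 302/335 = 0.90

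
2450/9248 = 1225/4624 = 0.26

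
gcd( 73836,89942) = 2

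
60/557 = 60/557 = 0.11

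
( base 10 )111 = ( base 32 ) 3f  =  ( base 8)157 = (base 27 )43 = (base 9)133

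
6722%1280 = 322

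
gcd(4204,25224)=4204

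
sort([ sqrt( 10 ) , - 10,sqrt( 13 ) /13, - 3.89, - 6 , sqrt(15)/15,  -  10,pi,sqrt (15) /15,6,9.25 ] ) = [ - 10,  -  10, - 6, - 3.89, sqrt (15 ) /15, sqrt( 15 )/15,sqrt( 13)/13, pi,sqrt( 10), 6, 9.25 ] 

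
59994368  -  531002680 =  - 471008312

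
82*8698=713236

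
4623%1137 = 75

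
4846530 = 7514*645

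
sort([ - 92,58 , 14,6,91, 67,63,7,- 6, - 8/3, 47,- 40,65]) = [-92, - 40,-6, - 8/3,6, 7,14,47, 58,63, 65,67,91] 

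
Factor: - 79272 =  - 2^3*3^3*367^1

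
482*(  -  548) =-264136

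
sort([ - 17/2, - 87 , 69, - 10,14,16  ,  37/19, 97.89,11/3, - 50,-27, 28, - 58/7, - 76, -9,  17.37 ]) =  [ - 87, - 76, - 50, - 27,  -  10,-9  , - 17/2, - 58/7,37/19,11/3, 14, 16,17.37,  28, 69,97.89 ] 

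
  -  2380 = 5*( - 476 ) 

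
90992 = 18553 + 72439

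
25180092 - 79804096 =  - 54624004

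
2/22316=1/11158 = 0.00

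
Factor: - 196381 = -43^1 * 4567^1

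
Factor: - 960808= -2^3*83^1*1447^1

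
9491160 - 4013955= 5477205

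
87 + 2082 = 2169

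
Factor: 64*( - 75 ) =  - 2^6 * 3^1 * 5^2 = - 4800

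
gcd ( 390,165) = 15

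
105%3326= 105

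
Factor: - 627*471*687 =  - 3^3 *11^1*19^1*157^1*229^1 = - 202882779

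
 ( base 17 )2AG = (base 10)764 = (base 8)1374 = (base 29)qa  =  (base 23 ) 1A5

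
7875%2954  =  1967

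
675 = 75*9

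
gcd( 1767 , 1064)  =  19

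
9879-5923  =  3956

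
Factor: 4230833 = 113^1*37441^1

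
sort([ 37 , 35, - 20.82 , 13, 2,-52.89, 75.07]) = [ - 52.89,-20.82 , 2, 13,35,  37,75.07 ]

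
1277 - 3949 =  - 2672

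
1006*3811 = 3833866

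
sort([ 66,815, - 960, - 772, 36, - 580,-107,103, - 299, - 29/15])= [ - 960, - 772, - 580, -299,- 107,-29/15, 36, 66,103,815]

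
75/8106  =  25/2702 = 0.01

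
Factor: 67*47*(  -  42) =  - 2^1*3^1*7^1* 47^1*67^1 = - 132258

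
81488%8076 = 728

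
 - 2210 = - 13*170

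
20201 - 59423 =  - 39222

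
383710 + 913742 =1297452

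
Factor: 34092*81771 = 2^2*3^3*97^1  *  281^1*947^1 =2787736932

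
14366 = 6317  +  8049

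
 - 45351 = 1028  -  46379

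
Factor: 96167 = 96167^1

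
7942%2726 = 2490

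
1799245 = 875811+923434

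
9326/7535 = 9326/7535 = 1.24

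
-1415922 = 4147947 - 5563869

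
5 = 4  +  1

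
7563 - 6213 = 1350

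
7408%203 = 100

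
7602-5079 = 2523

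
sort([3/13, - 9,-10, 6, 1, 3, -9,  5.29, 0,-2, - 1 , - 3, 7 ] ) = [ - 10, - 9, - 9, - 3, - 2, - 1,0, 3/13,1, 3, 5.29, 6,7]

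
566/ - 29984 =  - 283/14992=-0.02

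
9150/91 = 9150/91 = 100.55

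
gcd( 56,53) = 1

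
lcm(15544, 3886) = 15544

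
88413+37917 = 126330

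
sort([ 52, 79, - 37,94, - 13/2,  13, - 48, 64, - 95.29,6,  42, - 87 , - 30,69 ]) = [ - 95.29,  -  87, - 48, - 37 , - 30, - 13/2,6,  13 , 42,52, 64,69 , 79, 94 ]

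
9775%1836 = 595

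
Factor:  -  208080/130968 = -2^1 * 5^1 * 17^1 * 107^( - 1 ) = - 170/107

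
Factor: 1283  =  1283^1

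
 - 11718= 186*( - 63)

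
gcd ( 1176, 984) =24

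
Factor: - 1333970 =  - 2^1 * 5^1*11^1*67^1 * 181^1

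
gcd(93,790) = 1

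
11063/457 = 24  +  95/457 = 24.21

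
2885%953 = 26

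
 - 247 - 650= - 897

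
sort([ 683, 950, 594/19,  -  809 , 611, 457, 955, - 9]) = [-809,  -  9,594/19, 457,611,683, 950,955]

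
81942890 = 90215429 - 8272539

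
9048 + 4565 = 13613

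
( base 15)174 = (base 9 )411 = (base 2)101001110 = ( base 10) 334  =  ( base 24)dm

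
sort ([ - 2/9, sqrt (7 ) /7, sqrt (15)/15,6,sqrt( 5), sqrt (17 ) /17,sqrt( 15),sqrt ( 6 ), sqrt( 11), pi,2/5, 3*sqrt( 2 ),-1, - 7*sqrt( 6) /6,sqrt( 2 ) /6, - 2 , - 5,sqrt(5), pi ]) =[ - 5, - 7 *sqrt( 6 )/6, -2, - 1,  -  2/9,  sqrt( 2)/6,sqrt(17) /17, sqrt( 15 )/15,sqrt(7 ) /7,2/5, sqrt (5), sqrt(5), sqrt (6), pi , pi, sqrt( 11), sqrt( 15), 3*sqrt (2 ), 6 ] 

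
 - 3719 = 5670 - 9389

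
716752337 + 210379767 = 927132104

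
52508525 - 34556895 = 17951630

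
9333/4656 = 3111/1552 = 2.00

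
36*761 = 27396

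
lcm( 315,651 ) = 9765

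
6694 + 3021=9715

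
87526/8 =43763/4= 10940.75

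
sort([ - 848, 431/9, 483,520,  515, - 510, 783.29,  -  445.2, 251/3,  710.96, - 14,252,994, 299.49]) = [-848, - 510, - 445.2, - 14, 431/9, 251/3, 252, 299.49, 483, 515,520, 710.96, 783.29,994 ] 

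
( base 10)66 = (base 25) 2G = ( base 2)1000010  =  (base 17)3f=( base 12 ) 56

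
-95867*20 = - 1917340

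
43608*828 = 36107424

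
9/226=9/226= 0.04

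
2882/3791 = 2882/3791= 0.76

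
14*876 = 12264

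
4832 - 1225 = 3607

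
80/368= 5/23 = 0.22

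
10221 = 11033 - 812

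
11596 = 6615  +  4981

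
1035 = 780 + 255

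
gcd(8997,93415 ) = 1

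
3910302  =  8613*454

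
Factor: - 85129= -11^1*71^1*109^1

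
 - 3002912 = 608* (  -  4939)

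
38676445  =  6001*6445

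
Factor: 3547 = 3547^1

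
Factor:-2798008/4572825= - 2^3*3^(  -  1)*5^ ( - 2 )*19^( - 1)*367^1*953^1*3209^( - 1)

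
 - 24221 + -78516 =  - 102737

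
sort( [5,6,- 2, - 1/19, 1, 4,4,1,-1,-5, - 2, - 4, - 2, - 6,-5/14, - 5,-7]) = [ - 7 , - 6 ,- 5, - 5,-4, - 2, - 2, - 2, - 1,- 5/14, - 1/19, 1,  1, 4, 4,5, 6 ]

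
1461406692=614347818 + 847058874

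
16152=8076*2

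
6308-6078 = 230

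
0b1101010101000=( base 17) 16A7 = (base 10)6824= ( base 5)204244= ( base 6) 51332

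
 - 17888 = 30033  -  47921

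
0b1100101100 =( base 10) 812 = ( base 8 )1454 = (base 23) 1c7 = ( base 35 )n7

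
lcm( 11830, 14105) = 366730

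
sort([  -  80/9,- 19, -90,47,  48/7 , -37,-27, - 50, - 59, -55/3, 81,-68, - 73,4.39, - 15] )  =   [  -  90, - 73, - 68, - 59, - 50, - 37,-27, - 19, - 55/3,- 15, - 80/9,4.39, 48/7,47,81 ]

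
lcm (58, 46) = 1334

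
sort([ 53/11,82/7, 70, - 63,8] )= [ - 63,53/11, 8, 82/7,  70]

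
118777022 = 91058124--27718898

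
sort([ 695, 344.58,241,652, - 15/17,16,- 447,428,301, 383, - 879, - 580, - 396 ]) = [ - 879,-580, - 447, - 396, - 15/17,16,241, 301, 344.58, 383,428, 652,695 ] 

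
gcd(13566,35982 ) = 6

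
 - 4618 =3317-7935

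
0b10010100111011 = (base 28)C4B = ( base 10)9531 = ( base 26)E2F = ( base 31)9SE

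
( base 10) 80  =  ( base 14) 5a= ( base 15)55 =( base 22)3e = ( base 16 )50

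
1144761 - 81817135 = -80672374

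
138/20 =69/10 = 6.90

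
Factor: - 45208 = - 2^3*5651^1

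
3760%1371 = 1018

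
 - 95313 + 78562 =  - 16751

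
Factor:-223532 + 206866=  -2^1*13^1*641^1= -16666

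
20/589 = 20/589 = 0.03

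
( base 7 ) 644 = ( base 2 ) 101000110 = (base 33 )9t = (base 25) d1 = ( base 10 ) 326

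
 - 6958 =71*( - 98)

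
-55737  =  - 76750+21013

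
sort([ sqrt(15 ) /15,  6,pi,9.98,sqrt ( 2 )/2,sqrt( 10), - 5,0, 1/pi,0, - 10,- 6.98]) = [-10, - 6.98,-5,0,0,sqrt(15) /15, 1/pi, sqrt(2 )/2,pi, sqrt(10), 6, 9.98]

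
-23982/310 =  - 78 +99/155 = - 77.36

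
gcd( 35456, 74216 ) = 8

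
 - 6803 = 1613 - 8416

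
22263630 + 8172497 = 30436127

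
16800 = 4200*4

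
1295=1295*1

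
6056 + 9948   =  16004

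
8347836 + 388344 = 8736180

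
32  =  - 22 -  - 54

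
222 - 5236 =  - 5014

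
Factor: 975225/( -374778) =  - 2^( - 1 )*3^( - 1 ) * 5^2*47^( - 1)*443^ ( - 1) *13003^1 = -  325075/124926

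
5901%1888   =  237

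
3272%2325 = 947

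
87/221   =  87/221 = 0.39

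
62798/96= 654 + 7/48= 654.15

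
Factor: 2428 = 2^2 * 607^1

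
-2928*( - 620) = 1815360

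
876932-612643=264289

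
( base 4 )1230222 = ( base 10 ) 6954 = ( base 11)5252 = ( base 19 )1050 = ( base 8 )15452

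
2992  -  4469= - 1477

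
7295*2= 14590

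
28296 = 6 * 4716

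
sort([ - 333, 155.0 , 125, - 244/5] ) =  [ - 333,-244/5,125, 155.0 ]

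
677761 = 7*96823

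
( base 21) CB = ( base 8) 407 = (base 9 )322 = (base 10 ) 263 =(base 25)AD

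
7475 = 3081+4394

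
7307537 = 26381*277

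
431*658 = 283598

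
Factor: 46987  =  19^1*2473^1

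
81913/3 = 81913/3 = 27304.33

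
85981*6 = 515886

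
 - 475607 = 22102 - 497709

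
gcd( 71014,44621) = 1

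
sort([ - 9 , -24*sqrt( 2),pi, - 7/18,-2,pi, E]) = [  -  24*sqrt( 2), - 9, - 2, - 7/18, E,pi,pi]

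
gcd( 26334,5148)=198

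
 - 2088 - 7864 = -9952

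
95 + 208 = 303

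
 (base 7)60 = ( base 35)17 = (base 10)42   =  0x2A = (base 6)110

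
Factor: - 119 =-7^1*17^1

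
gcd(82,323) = 1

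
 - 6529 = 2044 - 8573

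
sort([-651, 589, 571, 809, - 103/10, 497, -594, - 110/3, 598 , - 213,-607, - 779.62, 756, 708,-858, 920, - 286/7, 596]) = [ - 858, - 779.62, - 651, - 607, - 594,- 213 ,-286/7,-110/3, - 103/10, 497, 571, 589,596, 598,708,756, 809,920] 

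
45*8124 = 365580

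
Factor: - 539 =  - 7^2*11^1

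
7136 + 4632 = 11768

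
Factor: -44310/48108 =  - 2^( - 1 )*5^1*7^1 * 19^(-1) =-35/38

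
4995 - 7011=- 2016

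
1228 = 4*307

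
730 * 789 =575970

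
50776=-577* ( - 88) 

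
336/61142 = 168/30571= 0.01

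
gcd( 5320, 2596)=4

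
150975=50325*3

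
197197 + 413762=610959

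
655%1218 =655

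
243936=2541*96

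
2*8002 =16004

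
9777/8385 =3259/2795 = 1.17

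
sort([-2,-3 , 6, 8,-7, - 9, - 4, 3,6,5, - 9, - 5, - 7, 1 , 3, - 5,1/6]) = [- 9, -9, - 7,  -  7,-5 ,-5,-4, - 3, - 2,  1/6,1, 3,3,5, 6,  6, 8 ]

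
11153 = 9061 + 2092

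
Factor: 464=2^4 * 29^1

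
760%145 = 35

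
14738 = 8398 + 6340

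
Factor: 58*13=2^1*13^1* 29^1 = 754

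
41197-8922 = 32275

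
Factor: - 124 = - 2^2 * 31^1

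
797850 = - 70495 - - 868345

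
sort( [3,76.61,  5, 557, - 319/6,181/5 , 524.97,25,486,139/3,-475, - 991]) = [ - 991, - 475 , - 319/6,  3,5 , 25,181/5,139/3,76.61,486,524.97,557 ] 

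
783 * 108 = 84564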